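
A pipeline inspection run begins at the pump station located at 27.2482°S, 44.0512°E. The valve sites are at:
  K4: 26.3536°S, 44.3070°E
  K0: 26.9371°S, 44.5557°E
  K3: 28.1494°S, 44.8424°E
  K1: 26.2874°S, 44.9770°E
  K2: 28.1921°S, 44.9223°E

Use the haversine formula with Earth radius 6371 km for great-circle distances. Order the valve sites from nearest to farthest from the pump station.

Distance from the pump station at 27.2482°S, 44.0512°E to each:
K0 26.9371°S, 44.5557°E: 60.8 km
K4 26.3536°S, 44.3070°E: 102.7 km
K3 28.1494°S, 44.8424°E: 126.9 km
K2 28.1921°S, 44.9223°E: 135.5 km
K1 26.2874°S, 44.9770°E: 140.9 km

K0, K4, K3, K2, K1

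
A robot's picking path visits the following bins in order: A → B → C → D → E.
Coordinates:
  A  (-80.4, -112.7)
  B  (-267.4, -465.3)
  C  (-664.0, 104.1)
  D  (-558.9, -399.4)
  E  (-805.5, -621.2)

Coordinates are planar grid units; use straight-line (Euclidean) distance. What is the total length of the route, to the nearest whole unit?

Leg distances:
A→B: 399.1  (cumulative 399.1)
B→C: 693.9  (cumulative 1093.0)
C→D: 514.4  (cumulative 1607.4)
D→E: 331.7  (cumulative 1939.1)
Total route length ≈ 1939.

1939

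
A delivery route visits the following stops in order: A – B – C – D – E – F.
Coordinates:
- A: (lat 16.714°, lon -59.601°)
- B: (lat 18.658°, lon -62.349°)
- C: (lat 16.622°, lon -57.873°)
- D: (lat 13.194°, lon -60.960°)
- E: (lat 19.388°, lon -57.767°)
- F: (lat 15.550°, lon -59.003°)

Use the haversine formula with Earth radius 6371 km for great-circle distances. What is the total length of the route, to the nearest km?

Leg distances:
A→B: 362.6 km  (cumulative 362.6 km)
B→C: 525.5 km  (cumulative 888.1 km)
C→D: 505.3 km  (cumulative 1393.4 km)
D→E: 768.3 km  (cumulative 2161.7 km)
E→F: 446.4 km  (cumulative 2608.1 km)
Total route length ≈ 2608 km.

2608 km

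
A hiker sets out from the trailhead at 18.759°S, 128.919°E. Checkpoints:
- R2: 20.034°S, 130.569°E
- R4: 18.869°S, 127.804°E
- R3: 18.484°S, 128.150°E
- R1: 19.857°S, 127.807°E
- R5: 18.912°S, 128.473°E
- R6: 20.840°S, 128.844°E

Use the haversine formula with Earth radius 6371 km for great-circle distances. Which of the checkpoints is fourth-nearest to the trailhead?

R1

Distances from the trailhead (18.759°S, 128.919°E):
R5: 49.9 km
R3: 86.6 km
R4: 118.0 km
R1: 168.9 km
R2: 223.7 km
R6: 231.5 km
The fourth-nearest is R1 at 168.9 km.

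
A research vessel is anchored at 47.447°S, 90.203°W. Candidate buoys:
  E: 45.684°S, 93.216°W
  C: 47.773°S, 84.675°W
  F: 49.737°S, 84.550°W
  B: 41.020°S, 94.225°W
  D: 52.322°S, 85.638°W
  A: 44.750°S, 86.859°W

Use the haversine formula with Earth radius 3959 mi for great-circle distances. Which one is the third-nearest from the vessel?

Distance to each, sorted:
E: 187.9 mi
A: 245.7 mi
C: 258.4 mi
F: 302.8 mi
D: 393.2 mi
B: 486.5 mi
The third-nearest is C at 258.4 mi.

C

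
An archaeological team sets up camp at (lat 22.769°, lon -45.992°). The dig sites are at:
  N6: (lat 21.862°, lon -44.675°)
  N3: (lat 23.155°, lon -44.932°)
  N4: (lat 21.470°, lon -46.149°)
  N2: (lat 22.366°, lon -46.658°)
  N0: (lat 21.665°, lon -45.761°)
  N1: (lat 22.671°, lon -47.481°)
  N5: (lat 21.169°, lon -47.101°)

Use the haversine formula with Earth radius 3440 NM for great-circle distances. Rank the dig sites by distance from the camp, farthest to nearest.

N5, N6, N1, N4, N0, N3, N2

Computing each great-circle distance from (lat 22.769°, lon -45.992°):
N5 (lat 21.169°, lon -47.101°): 114.2 NM
N6 (lat 21.862°, lon -44.675°): 91.2 NM
N1 (lat 22.671°, lon -47.481°): 82.7 NM
N4 (lat 21.470°, lon -46.149°): 78.5 NM
N0 (lat 21.665°, lon -45.761°): 67.5 NM
N3 (lat 23.155°, lon -44.932°): 63.0 NM
N2 (lat 22.366°, lon -46.658°): 44.1 NM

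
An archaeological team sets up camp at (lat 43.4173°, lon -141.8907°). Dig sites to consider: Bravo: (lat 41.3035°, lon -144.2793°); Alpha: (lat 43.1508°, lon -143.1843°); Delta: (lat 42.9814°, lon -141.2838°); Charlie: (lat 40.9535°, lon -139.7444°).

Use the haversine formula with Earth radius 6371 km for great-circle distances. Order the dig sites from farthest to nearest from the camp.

Charlie, Bravo, Alpha, Delta

Computing each great-circle distance from (lat 43.4173°, lon -141.8907°):
Charlie (lat 40.9535°, lon -139.7444°): 326.1 km
Bravo (lat 41.3035°, lon -144.2793°): 306.2 km
Alpha (lat 43.1508°, lon -143.1843°): 108.8 km
Delta (lat 42.9814°, lon -141.2838°): 69.1 km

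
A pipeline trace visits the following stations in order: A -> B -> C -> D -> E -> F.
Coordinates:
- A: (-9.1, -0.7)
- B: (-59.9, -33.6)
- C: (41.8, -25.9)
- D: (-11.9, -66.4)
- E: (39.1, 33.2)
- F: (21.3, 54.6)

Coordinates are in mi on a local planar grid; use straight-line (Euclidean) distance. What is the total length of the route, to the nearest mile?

370 mi

Leg distances:
A→B: 60.5 mi  (cumulative 60.5 mi)
B→C: 102.0 mi  (cumulative 162.5 mi)
C→D: 67.3 mi  (cumulative 229.8 mi)
D→E: 111.9 mi  (cumulative 341.7 mi)
E→F: 27.8 mi  (cumulative 369.5 mi)
Total route length ≈ 370 mi.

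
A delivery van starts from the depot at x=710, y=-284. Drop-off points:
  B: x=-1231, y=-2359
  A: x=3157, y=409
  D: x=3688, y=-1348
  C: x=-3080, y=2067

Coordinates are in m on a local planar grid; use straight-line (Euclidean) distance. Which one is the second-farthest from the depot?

D

Distance to each, sorted:
C: 4460.0 m
D: 3162.4 m
B: 2841.3 m
A: 2543.2 m
The second-farthest is D at 3162.4 m.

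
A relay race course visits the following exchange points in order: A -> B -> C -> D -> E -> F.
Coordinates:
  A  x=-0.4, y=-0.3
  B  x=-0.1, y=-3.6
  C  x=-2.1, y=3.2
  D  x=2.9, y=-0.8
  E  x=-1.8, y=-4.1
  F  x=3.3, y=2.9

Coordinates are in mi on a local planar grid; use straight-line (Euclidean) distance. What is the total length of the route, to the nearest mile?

Leg distances:
A→B: 3.3 mi  (cumulative 3.3 mi)
B→C: 7.1 mi  (cumulative 10.4 mi)
C→D: 6.4 mi  (cumulative 16.8 mi)
D→E: 5.7 mi  (cumulative 22.5 mi)
E→F: 8.7 mi  (cumulative 31.2 mi)
Total route length ≈ 31 mi.

31 mi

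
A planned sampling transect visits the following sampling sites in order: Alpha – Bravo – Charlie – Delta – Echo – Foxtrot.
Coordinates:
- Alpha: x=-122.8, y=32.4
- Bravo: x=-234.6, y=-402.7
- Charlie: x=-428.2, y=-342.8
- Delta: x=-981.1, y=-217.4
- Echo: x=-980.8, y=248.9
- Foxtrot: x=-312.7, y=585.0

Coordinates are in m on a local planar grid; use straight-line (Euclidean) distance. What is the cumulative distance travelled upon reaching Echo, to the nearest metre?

1685 m

Leg distances:
Alpha→Bravo: 449.2 m  (cumulative 449.2 m)
Bravo→Charlie: 202.7 m  (cumulative 651.9 m)
Charlie→Delta: 566.9 m  (cumulative 1218.8 m)
Delta→Echo: 466.3 m  (cumulative 1685.1 m)
Cumulative distance at Echo ≈ 1685 m.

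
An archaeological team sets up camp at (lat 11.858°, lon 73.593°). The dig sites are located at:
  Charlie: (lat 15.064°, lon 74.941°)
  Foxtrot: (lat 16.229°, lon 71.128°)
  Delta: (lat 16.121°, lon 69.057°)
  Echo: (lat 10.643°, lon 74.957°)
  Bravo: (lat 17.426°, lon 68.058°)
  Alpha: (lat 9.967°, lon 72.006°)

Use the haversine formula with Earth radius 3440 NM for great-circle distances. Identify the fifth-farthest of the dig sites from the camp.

Distances from the camp ((lat 11.858°, lon 73.593°)):
Bravo: 463.7 NM
Delta: 367.8 NM
Foxtrot: 299.1 NM
Charlie: 208.0 NM
Alpha: 147.1 NM
Echo: 108.5 NM
The fifth-farthest is Alpha at 147.1 NM.

Alpha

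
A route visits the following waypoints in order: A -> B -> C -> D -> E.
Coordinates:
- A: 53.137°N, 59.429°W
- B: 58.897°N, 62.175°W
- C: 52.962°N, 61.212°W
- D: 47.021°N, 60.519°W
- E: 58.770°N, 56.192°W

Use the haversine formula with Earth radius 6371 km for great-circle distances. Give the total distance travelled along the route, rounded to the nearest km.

Leg distances:
A→B: 662.7 km  (cumulative 662.7 km)
B→C: 662.6 km  (cumulative 1325.3 km)
C→D: 662.5 km  (cumulative 1987.8 km)
D→E: 1337.6 km  (cumulative 3325.4 km)
Total route length ≈ 3325 km.

3325 km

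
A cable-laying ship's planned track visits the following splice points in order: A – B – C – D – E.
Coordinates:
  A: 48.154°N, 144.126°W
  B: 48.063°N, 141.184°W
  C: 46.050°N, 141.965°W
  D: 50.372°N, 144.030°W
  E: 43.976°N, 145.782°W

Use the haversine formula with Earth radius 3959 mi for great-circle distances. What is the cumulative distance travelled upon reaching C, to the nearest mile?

280 mi

Leg distances:
A→B: 135.9 mi  (cumulative 135.9 mi)
B→C: 143.9 mi  (cumulative 279.7 mi)
Cumulative distance at C ≈ 280 mi.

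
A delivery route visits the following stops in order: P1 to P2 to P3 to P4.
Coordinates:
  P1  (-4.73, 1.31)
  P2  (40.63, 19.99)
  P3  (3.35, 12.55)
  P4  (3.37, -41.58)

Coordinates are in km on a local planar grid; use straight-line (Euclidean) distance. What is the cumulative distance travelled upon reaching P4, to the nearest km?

Leg distances:
P1→P2: 49.1 km  (cumulative 49.1 km)
P2→P3: 38.0 km  (cumulative 87.1 km)
P3→P4: 54.1 km  (cumulative 141.2 km)
Cumulative distance at P4 ≈ 141 km.

141 km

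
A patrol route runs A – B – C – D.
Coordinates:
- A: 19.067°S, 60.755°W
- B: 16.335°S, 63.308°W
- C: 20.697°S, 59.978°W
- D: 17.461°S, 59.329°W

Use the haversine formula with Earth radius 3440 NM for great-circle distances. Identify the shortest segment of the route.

C–D

Leg distances:
A→B: 219.6 NM
B→C: 323.3 NM
C→D: 197.7 NM
The shortest leg is C–D at 197.7 NM.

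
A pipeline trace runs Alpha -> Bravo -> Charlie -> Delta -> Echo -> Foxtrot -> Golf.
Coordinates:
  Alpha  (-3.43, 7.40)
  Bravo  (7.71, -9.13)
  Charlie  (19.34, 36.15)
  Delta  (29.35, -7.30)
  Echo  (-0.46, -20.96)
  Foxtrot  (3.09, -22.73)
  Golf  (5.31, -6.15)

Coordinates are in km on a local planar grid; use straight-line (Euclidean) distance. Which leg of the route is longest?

Leg distances:
Alpha→Bravo: 19.9 km
Bravo→Charlie: 46.7 km
Charlie→Delta: 44.6 km
Delta→Echo: 32.8 km
Echo→Foxtrot: 4.0 km
Foxtrot→Golf: 16.7 km
The longest leg is Bravo–Charlie at 46.7 km.

Bravo–Charlie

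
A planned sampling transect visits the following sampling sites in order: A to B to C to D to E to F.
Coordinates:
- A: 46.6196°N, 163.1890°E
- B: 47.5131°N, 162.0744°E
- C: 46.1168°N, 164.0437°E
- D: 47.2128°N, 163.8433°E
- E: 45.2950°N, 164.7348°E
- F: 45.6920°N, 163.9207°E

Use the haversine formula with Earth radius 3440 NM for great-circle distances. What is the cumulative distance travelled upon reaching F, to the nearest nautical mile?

416 NM

Leg distances:
A→B: 70.4 NM  (cumulative 70.4 NM)
B→C: 116.5 NM  (cumulative 186.9 NM)
C→D: 66.3 NM  (cumulative 253.2 NM)
D→E: 120.9 NM  (cumulative 374.2 NM)
E→F: 41.7 NM  (cumulative 415.9 NM)
Cumulative distance at F ≈ 416 NM.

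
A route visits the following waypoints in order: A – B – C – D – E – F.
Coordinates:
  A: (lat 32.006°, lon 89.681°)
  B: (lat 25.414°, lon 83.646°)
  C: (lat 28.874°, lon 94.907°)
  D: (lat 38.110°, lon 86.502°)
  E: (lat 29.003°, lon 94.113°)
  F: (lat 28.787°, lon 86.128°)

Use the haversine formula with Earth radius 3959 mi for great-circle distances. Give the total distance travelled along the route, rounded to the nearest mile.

3366 mi

Leg distances:
A→B: 583.9 mi  (cumulative 583.9 mi)
B→C: 732.1 mi  (cumulative 1316.0 mi)
C→D: 800.3 mi  (cumulative 2116.4 mi)
D→E: 766.2 mi  (cumulative 2882.5 mi)
E→F: 483.2 mi  (cumulative 3365.7 mi)
Total route length ≈ 3366 mi.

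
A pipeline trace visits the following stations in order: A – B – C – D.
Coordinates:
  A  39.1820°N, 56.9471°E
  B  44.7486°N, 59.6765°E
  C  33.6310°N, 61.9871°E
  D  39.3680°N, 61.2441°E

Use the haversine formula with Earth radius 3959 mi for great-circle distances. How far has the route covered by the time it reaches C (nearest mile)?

Leg distances:
A→B: 409.3 mi  (cumulative 409.3 mi)
B→C: 778.0 mi  (cumulative 1187.3 mi)
Cumulative distance at C ≈ 1187 mi.

1187 mi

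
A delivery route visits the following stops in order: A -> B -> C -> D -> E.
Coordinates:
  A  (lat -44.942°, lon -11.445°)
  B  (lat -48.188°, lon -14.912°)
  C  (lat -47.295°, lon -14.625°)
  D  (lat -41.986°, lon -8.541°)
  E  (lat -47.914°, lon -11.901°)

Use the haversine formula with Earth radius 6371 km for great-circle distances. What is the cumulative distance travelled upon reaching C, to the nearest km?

549 km

Leg distances:
A→B: 447.7 km  (cumulative 447.7 km)
B→C: 101.6 km  (cumulative 549.3 km)
Cumulative distance at C ≈ 549 km.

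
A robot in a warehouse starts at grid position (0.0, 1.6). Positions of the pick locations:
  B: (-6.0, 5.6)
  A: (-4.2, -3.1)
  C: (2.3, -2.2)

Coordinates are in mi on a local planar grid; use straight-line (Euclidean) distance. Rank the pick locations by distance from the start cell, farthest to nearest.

B, A, C

Computing each straight-line distance from (0.0, 1.6):
B (-6.0, 5.6): 7.2 mi
A (-4.2, -3.1): 6.3 mi
C (2.3, -2.2): 4.4 mi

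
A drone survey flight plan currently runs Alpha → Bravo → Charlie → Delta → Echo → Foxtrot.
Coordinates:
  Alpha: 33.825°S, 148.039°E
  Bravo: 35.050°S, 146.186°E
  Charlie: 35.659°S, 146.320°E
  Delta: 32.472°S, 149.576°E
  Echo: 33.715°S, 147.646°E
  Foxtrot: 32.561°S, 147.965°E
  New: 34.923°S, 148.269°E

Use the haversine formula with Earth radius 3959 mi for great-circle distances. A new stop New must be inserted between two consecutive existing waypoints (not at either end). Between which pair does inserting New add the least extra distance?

Added distance for inserting New between each consecutive pair:
Alpha–Bravo: 59.9 mi
Bravo–Charlie: 196.6 mi
Charlie–Delta: 17.9 mi
Delta–Echo: 135.1 mi
Echo–Foxtrot: 173.0 mi
Smallest added distance is 17.9 mi, inserting between Charlie and Delta.

between Charlie and Delta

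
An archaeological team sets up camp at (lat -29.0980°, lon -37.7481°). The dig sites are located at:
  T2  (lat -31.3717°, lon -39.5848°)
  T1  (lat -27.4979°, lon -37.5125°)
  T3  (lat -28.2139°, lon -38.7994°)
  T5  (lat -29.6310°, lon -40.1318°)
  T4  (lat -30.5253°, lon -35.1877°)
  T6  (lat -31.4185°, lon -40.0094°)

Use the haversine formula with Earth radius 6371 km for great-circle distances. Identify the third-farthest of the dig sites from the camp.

Distance to each, sorted:
T6: 337.2 km
T2: 308.3 km
T4: 293.6 km
T5: 238.5 km
T1: 179.4 km
T3: 142.1 km
The third-farthest is T4 at 293.6 km.

T4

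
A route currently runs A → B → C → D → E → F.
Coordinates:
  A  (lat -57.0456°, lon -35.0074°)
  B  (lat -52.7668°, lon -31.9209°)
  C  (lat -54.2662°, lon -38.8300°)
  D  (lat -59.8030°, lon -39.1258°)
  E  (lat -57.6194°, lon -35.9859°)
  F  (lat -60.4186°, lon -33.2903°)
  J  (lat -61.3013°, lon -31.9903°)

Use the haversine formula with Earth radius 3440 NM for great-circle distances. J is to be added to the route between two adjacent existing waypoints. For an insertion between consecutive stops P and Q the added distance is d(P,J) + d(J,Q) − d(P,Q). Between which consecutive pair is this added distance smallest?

between E and F

Added distance for inserting J between each consecutive pair:
A–B: 506.1 NM
B–C: 725.1 NM
C–D: 371.5 NM
D–E: 317.6 NM
E–F: 130.0 NM
Smallest added distance is 130.0 NM, inserting between E and F.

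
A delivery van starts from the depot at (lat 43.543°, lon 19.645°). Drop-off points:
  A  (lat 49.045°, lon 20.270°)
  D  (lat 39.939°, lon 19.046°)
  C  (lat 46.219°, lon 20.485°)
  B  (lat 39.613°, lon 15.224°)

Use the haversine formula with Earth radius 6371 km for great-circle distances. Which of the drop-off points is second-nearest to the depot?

Distance to each, sorted:
C: 304.8 km
D: 403.8 km
B: 571.0 km
A: 613.7 km
The second-nearest is D at 403.8 km.

D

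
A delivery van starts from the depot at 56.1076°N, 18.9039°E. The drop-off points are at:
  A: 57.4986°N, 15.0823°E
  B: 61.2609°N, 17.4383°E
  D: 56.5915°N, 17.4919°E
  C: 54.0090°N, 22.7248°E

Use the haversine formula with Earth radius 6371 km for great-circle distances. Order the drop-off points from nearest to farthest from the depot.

D, A, C, B

Distances from the depot:
D 56.5915°N, 17.4919°E: 102.3 km
A 57.4986°N, 15.0823°E: 279.3 km
C 54.0090°N, 22.7248°E: 337.1 km
B 61.2609°N, 17.4383°E: 579.2 km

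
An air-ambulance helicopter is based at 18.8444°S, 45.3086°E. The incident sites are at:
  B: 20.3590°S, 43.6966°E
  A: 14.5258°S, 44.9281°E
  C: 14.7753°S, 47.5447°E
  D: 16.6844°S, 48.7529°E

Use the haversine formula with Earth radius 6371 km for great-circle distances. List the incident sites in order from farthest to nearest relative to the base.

Distances from the base:
C 14.7753°S, 47.5447°E: 511.2 km
A 14.5258°S, 44.9281°E: 481.9 km
D 16.6844°S, 48.7529°E: 436.7 km
B 20.3590°S, 43.6966°E: 238.5 km

C, A, D, B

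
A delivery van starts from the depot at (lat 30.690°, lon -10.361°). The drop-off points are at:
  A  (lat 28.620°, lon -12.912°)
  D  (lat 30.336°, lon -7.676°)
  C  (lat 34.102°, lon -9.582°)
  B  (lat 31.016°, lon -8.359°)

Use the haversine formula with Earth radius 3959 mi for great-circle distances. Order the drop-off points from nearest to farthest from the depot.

B, D, A, C

Distances from the depot:
B (lat 31.016°, lon -8.359°): 120.9 mi
D (lat 30.336°, lon -7.676°): 161.7 mi
A (lat 28.620°, lon -12.912°): 209.6 mi
C (lat 34.102°, lon -9.582°): 240.1 mi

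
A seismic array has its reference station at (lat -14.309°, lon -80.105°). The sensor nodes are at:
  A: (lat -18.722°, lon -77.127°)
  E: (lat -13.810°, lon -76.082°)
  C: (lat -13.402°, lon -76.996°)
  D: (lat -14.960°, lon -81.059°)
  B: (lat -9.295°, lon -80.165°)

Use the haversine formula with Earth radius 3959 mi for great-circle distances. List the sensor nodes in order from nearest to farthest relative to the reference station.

Distances from the reference station:
D (lat -14.960°, lon -81.059°): 78.0 mi
C (lat -13.402°, lon -76.996°): 217.8 mi
E (lat -13.810°, lon -76.082°): 271.8 mi
B (lat -9.295°, lon -80.165°): 346.5 mi
A (lat -18.722°, lon -77.127°): 363.1 mi

D, C, E, B, A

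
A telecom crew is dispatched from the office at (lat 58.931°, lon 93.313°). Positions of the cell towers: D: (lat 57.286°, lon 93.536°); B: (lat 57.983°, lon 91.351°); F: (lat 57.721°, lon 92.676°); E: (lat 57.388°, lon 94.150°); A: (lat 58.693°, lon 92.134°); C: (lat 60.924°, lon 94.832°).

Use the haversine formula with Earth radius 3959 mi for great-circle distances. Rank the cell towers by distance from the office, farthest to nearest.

Distances from the office:
C (lat 60.924°, lon 94.832°): 147.4 mi
D (lat 57.286°, lon 93.536°): 114.0 mi
E (lat 57.388°, lon 94.150°): 110.9 mi
B (lat 57.983°, lon 91.351°): 96.5 mi
F (lat 57.721°, lon 92.676°): 86.7 mi
A (lat 58.693°, lon 92.134°): 45.3 mi

C, D, E, B, F, A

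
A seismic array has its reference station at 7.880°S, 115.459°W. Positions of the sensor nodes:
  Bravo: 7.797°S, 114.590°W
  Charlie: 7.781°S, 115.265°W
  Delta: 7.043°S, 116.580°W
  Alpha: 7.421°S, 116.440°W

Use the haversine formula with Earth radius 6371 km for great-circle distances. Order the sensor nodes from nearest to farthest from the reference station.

Distance from the reference station at 7.880°S, 115.459°W to each:
Charlie 7.781°S, 115.265°W: 24.0 km
Bravo 7.797°S, 114.590°W: 96.2 km
Alpha 7.421°S, 116.440°W: 119.6 km
Delta 7.043°S, 116.580°W: 154.7 km

Charlie, Bravo, Alpha, Delta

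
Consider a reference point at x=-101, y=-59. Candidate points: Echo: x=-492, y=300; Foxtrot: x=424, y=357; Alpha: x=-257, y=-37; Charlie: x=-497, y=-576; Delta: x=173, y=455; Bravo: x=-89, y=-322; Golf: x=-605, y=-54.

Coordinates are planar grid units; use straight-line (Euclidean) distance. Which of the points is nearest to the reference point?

Alpha

Distance to each, sorted:
Alpha: 157.5
Bravo: 263.3
Golf: 504.0
Echo: 530.8
Delta: 582.5
Charlie: 651.2
Foxtrot: 669.8
The nearest is Alpha at 157.5.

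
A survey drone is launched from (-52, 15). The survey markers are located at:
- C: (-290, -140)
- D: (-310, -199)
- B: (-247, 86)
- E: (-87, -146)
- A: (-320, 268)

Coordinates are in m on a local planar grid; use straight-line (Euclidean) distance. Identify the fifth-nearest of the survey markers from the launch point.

Distance to each, sorted:
E: 164.8 m
B: 207.5 m
C: 284.0 m
D: 335.2 m
A: 368.6 m
The fifth-nearest is A at 368.6 m.

A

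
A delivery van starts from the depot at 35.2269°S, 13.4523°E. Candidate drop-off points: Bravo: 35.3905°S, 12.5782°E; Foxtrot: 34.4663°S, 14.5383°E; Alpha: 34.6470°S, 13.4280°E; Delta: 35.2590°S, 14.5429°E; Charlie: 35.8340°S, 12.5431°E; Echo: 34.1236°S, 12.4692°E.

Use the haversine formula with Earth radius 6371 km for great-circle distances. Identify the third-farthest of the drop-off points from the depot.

Distance to each, sorted:
Echo: 152.1 km
Foxtrot: 130.3 km
Charlie: 106.4 km
Delta: 99.1 km
Bravo: 81.4 km
Alpha: 64.5 km
The third-farthest is Charlie at 106.4 km.

Charlie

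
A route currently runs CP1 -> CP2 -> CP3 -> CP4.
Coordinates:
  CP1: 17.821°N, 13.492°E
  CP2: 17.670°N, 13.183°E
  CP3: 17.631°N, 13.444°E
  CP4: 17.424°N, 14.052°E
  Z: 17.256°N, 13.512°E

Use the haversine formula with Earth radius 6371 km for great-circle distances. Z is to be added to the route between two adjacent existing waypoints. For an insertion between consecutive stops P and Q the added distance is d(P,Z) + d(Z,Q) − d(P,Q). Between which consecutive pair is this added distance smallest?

between CP3 and CP4

Added distance for inserting Z between each consecutive pair:
CP1–CP2: 83.8 km
CP2–CP3: 72.1 km
CP3–CP4: 34.1 km
Smallest added distance is 34.1 km, inserting between CP3 and CP4.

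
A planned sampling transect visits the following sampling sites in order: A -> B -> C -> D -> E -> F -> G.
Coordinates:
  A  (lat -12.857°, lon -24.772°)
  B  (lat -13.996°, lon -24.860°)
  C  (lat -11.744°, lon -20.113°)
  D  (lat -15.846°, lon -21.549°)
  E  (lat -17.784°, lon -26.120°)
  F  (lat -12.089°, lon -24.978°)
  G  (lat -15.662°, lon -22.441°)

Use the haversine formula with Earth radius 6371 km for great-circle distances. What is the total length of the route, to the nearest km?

Leg distances:
A→B: 127.0 km  (cumulative 127.0 km)
B→C: 572.2 km  (cumulative 699.2 km)
C→D: 481.7 km  (cumulative 1181.0 km)
D→E: 532.1 km  (cumulative 1713.1 km)
E→F: 645.0 km  (cumulative 2358.1 km)
F→G: 482.5 km  (cumulative 2840.6 km)
Total route length ≈ 2841 km.

2841 km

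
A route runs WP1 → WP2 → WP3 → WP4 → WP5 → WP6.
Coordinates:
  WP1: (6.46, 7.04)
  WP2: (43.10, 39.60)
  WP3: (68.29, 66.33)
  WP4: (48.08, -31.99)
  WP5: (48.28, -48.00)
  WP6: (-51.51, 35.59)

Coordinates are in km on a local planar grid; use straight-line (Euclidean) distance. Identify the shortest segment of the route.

WP4–WP5

Leg distances:
WP1→WP2: 49.0 km
WP2→WP3: 36.7 km
WP3→WP4: 100.4 km
WP4→WP5: 16.0 km
WP5→WP6: 130.2 km
The shortest leg is WP4–WP5 at 16.0 km.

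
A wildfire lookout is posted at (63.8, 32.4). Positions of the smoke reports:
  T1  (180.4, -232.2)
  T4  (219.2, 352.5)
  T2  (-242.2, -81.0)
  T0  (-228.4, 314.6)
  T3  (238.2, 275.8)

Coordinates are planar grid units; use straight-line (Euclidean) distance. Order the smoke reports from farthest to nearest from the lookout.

T0, T4, T2, T3, T1

Computing each straight-line distance from (63.8, 32.4):
T0 (-228.4, 314.6): 406.2
T4 (219.2, 352.5): 355.8
T2 (-242.2, -81.0): 326.3
T3 (238.2, 275.8): 299.4
T1 (180.4, -232.2): 289.2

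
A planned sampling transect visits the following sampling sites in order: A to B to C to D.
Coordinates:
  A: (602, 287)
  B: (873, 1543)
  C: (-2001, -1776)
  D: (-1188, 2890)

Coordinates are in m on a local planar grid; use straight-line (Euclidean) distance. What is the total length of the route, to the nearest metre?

10412 m

Leg distances:
A→B: 1284.9 m  (cumulative 1284.9 m)
B→C: 4390.4 m  (cumulative 5675.3 m)
C→D: 4736.3 m  (cumulative 10411.6 m)
Total route length ≈ 10412 m.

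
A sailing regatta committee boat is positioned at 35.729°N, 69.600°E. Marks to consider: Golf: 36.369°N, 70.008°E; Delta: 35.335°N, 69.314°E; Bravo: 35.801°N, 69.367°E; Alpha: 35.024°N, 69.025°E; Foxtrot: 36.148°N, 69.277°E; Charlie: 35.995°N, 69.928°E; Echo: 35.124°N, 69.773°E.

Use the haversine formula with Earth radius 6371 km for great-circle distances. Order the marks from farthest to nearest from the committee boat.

Distance from the committee boat at 35.729°N, 69.600°E to each:
Alpha 35.024°N, 69.025°E: 94.1 km
Golf 36.369°N, 70.008°E: 80.1 km
Echo 35.124°N, 69.773°E: 69.1 km
Foxtrot 36.148°N, 69.277°E: 54.9 km
Delta 35.335°N, 69.314°E: 50.9 km
Charlie 35.995°N, 69.928°E: 41.8 km
Bravo 35.801°N, 69.367°E: 22.5 km

Alpha, Golf, Echo, Foxtrot, Delta, Charlie, Bravo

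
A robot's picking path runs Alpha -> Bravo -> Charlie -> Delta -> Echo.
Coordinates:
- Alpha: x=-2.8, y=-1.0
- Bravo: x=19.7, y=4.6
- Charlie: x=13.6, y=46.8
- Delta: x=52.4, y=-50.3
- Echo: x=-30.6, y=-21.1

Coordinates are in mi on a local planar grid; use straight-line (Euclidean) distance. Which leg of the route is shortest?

Alpha–Bravo

Leg distances:
Alpha→Bravo: 23.2 mi
Bravo→Charlie: 42.6 mi
Charlie→Delta: 104.6 mi
Delta→Echo: 88.0 mi
The shortest leg is Alpha–Bravo at 23.2 mi.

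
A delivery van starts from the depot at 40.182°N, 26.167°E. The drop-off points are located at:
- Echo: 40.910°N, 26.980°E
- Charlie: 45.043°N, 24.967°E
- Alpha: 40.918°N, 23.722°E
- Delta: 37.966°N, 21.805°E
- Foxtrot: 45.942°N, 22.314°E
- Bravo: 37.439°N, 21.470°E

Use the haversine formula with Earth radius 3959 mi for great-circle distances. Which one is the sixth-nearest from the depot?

Foxtrot

Distance to each, sorted:
Echo: 66.0 mi
Alpha: 138.1 mi
Delta: 279.6 mi
Bravo: 316.0 mi
Charlie: 341.4 mi
Foxtrot: 442.9 mi
The sixth-nearest is Foxtrot at 442.9 mi.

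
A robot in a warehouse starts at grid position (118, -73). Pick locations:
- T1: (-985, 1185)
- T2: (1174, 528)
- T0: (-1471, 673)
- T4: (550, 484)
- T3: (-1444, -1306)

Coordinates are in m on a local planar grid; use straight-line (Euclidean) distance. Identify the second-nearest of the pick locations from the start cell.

T2

Distance to each, sorted:
T4: 704.9 m
T2: 1215.0 m
T1: 1673.1 m
T0: 1755.4 m
T3: 1990.0 m
The second-nearest is T2 at 1215.0 m.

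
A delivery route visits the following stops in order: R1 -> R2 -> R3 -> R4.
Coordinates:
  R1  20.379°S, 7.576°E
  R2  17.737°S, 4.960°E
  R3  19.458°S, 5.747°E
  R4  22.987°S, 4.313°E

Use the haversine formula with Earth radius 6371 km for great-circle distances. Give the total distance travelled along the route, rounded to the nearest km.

1031 km

Leg distances:
R1→R2: 402.3 km  (cumulative 402.3 km)
R2→R3: 208.6 km  (cumulative 610.9 km)
R3→R4: 419.6 km  (cumulative 1030.5 km)
Total route length ≈ 1031 km.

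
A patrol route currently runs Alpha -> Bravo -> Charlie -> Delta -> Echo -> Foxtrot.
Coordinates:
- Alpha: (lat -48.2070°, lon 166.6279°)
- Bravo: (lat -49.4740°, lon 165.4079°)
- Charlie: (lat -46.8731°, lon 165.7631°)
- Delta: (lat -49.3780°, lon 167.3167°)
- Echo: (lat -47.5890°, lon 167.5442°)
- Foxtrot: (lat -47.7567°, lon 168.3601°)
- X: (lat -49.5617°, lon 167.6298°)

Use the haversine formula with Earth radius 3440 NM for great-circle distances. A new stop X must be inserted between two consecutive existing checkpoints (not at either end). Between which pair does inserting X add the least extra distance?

Added distance for inserting X between each consecutive pair:
Alpha–Bravo: 87.1 NM
Bravo–Charlie: 107.8 NM
Charlie–Delta: 31.5 NM
Delta–Echo: 27.2 NM
Echo–Foxtrot: 196.2 NM
Smallest added distance is 27.2 NM, inserting between Delta and Echo.

between Delta and Echo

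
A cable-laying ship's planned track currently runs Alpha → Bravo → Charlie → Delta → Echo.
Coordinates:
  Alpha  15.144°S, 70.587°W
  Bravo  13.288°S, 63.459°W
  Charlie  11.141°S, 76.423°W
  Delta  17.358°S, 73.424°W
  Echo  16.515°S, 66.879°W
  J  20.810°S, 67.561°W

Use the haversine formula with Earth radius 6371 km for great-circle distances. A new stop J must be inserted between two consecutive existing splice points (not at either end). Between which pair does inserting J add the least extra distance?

between Delta and Echo

Added distance for inserting J between each consecutive pair:
Alpha–Bravo: 854.2 km
Bravo–Charlie: 946.3 km
Charlie–Delta: 1394.7 km
Delta–Echo: 506.3 km
Smallest added distance is 506.3 km, inserting between Delta and Echo.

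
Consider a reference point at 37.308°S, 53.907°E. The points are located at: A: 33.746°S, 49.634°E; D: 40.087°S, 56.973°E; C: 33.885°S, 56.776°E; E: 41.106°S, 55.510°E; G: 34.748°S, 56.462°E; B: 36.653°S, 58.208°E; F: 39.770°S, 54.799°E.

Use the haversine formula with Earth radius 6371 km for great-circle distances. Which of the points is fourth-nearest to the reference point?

D

Distance to each, sorted:
F: 284.5 km
G: 365.8 km
B: 388.9 km
D: 407.7 km
E: 444.3 km
C: 460.6 km
A: 553.4 km
The fourth-nearest is D at 407.7 km.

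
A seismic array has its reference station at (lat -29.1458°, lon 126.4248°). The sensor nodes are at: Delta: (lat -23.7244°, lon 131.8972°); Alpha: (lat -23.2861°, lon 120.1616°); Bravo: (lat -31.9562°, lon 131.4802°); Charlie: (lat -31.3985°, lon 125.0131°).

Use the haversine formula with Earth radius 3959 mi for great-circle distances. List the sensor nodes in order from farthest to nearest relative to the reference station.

Alpha, Delta, Bravo, Charlie

Distance from the reference station at (lat -29.1458°, lon 126.4248°) to each:
Alpha (lat -23.2861°, lon 120.1616°): 560.7 mi
Delta (lat -23.7244°, lon 131.8972°): 504.8 mi
Bravo (lat -31.9562°, lon 131.4802°): 358.0 mi
Charlie (lat -31.3985°, lon 125.0131°): 177.0 mi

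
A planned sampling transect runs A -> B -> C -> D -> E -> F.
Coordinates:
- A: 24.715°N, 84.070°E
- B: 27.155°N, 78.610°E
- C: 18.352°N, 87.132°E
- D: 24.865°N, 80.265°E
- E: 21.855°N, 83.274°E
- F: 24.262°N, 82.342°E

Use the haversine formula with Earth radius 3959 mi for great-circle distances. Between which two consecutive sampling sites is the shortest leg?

Leg distances:
A→B: 378.8 mi
B→C: 814.8 mi
C→D: 629.9 mi
D→E: 282.3 mi
E→F: 176.6 mi
The shortest leg is E–F at 176.6 mi.

E–F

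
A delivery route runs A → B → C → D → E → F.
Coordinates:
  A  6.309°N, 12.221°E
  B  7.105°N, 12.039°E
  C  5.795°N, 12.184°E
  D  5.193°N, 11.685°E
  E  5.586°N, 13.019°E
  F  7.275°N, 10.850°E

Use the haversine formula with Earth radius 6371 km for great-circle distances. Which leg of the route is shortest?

C–D

Leg distances:
A→B: 90.8 km
B→C: 146.5 km
C→D: 86.8 km
D→E: 154.0 km
E→F: 304.5 km
The shortest leg is C–D at 86.8 km.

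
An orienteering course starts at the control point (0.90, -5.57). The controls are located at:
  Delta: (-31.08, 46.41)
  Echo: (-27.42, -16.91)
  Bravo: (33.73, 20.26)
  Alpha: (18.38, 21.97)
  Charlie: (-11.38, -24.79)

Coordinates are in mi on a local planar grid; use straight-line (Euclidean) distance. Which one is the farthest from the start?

Distance to each, sorted:
Delta: 61.0 mi
Bravo: 41.8 mi
Alpha: 32.6 mi
Echo: 30.5 mi
Charlie: 22.8 mi
The farthest is Delta at 61.0 mi.

Delta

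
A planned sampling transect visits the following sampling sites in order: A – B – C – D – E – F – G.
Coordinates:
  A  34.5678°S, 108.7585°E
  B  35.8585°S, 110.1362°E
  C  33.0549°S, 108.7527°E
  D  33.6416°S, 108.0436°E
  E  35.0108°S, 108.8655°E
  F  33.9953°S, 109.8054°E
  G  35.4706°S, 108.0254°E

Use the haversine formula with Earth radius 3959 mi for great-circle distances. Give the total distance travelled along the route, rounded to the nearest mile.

Leg distances:
A→B: 118.3 mi  (cumulative 118.3 mi)
B→C: 209.1 mi  (cumulative 327.5 mi)
C→D: 57.6 mi  (cumulative 385.1 mi)
D→E: 105.6 mi  (cumulative 490.7 mi)
E→F: 88.2 mi  (cumulative 578.9 mi)
F→G: 143.6 mi  (cumulative 722.5 mi)
Total route length ≈ 722 mi.

722 mi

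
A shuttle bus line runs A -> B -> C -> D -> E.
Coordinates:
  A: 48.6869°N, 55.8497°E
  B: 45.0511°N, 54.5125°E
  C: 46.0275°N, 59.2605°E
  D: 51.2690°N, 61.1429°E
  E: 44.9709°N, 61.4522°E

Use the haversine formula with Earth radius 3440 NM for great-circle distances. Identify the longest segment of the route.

D–E

Leg distances:
A→B: 225.1 NM
B→C: 208.1 NM
C→D: 323.4 NM
D→E: 378.3 NM
The longest leg is D–E at 378.3 NM.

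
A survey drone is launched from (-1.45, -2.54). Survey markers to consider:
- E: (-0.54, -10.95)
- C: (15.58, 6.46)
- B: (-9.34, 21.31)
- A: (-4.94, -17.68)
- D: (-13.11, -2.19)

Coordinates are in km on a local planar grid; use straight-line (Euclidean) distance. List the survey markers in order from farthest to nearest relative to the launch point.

Distance from the launch point at (-1.45, -2.54) to each:
B (-9.34, 21.31): 25.1 km
C (15.58, 6.46): 19.3 km
A (-4.94, -17.68): 15.5 km
D (-13.11, -2.19): 11.7 km
E (-0.54, -10.95): 8.5 km

B, C, A, D, E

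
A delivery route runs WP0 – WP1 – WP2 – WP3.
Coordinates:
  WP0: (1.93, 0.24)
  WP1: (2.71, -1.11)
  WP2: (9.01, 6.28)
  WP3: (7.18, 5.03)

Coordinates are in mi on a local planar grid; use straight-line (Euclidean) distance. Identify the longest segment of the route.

WP1–WP2

Leg distances:
WP0→WP1: 1.6 mi
WP1→WP2: 9.7 mi
WP2→WP3: 2.2 mi
The longest leg is WP1–WP2 at 9.7 mi.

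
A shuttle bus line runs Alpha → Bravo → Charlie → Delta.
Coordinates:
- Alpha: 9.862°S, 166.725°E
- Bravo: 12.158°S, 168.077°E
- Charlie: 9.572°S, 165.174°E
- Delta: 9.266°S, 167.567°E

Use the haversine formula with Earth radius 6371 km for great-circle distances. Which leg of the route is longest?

Leg distances:
Alpha→Bravo: 294.9 km
Bravo→Charlie: 428.0 km
Charlie→Delta: 264.7 km
The longest leg is Bravo–Charlie at 428.0 km.

Bravo–Charlie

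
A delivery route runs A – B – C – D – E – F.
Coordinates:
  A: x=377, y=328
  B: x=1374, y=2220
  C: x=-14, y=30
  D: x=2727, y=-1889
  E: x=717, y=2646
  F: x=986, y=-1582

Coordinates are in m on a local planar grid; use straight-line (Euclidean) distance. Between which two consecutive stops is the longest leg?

D–E

Leg distances:
A→B: 2138.6 m
B→C: 2592.8 m
C→D: 3346.0 m
D→E: 4960.5 m
E→F: 4236.5 m
The longest leg is D–E at 4960.5 m.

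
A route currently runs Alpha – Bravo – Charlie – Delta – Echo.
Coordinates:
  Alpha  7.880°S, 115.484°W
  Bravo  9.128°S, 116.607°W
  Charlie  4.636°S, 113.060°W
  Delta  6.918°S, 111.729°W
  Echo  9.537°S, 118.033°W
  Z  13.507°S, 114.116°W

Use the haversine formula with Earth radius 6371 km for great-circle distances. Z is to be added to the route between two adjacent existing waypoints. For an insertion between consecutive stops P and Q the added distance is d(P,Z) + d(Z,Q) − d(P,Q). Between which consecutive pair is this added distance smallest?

between Delta and Echo

Added distance for inserting Z between each consecutive pair:
Alpha–Bravo: 1015.0 km
Bravo–Charlie: 916.1 km
Charlie–Delta: 1477.6 km
Delta–Echo: 639.4 km
Smallest added distance is 639.4 km, inserting between Delta and Echo.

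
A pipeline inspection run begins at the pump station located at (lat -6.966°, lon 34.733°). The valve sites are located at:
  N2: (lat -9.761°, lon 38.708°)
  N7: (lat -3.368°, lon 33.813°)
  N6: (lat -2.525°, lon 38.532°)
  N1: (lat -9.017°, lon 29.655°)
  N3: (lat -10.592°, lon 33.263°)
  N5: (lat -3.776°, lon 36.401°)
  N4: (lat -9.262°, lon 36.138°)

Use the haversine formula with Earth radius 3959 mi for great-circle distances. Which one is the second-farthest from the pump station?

N1

Distance to each, sorted:
N6: 403.2 mi
N1: 375.2 mi
N2: 333.4 mi
N3: 269.9 mi
N7: 256.5 mi
N5: 248.5 mi
N4: 185.5 mi
The second-farthest is N1 at 375.2 mi.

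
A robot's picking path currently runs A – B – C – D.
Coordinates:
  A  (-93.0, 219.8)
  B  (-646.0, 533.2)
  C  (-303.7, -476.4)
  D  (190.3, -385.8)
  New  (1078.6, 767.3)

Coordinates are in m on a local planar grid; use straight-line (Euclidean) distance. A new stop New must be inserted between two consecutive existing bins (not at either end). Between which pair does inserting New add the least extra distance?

between A and B

Added distance for inserting New between each consecutive pair:
A–B: 2398.0 m
B–C: 2533.8 m
C–D: 2812.8 m
Smallest added distance is 2398.0 m, inserting between A and B.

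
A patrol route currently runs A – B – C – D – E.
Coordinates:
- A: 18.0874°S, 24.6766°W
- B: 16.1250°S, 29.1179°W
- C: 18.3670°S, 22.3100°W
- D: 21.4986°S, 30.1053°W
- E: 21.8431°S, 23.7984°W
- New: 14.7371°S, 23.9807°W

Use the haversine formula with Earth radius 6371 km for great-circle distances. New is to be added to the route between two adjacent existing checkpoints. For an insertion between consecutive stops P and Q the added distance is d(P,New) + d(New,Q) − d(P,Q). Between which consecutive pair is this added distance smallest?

between B and C

Added distance for inserting New between each consecutive pair:
A–B: 431.7 km
B–C: 248.3 km
C–D: 546.9 km
D–E: 1129.3 km
Smallest added distance is 248.3 km, inserting between B and C.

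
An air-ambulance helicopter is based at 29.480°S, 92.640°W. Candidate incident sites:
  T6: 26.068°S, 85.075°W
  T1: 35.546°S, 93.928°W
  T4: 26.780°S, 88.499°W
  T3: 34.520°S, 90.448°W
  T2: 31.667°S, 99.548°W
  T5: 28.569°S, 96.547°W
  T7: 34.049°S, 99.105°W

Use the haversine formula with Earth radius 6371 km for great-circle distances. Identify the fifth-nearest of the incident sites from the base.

T2

Distances from the base (29.480°S, 92.640°W):
T5: 393.1 km
T4: 504.9 km
T3: 597.3 km
T1: 685.2 km
T2: 704.5 km
T7: 794.4 km
T6: 835.1 km
The fifth-nearest is T2 at 704.5 km.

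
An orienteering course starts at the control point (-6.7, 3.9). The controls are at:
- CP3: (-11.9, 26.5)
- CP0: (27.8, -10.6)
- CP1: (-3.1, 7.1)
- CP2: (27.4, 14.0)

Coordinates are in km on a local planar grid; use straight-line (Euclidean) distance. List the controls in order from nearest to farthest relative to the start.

Distance from the start at (-6.7, 3.9) to each:
CP1 (-3.1, 7.1): 4.8 km
CP3 (-11.9, 26.5): 23.2 km
CP2 (27.4, 14.0): 35.6 km
CP0 (27.8, -10.6): 37.4 km

CP1, CP3, CP2, CP0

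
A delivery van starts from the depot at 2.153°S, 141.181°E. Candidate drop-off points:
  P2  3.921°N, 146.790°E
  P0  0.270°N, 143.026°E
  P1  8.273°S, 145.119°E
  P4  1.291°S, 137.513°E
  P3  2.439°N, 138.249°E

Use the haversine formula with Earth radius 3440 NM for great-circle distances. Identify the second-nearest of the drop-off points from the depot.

P4

Distance to each, sorted:
P0: 182.8 NM
P4: 226.1 NM
P3: 327.1 NM
P1: 436.3 NM
P2: 496.3 NM
The second-nearest is P4 at 226.1 NM.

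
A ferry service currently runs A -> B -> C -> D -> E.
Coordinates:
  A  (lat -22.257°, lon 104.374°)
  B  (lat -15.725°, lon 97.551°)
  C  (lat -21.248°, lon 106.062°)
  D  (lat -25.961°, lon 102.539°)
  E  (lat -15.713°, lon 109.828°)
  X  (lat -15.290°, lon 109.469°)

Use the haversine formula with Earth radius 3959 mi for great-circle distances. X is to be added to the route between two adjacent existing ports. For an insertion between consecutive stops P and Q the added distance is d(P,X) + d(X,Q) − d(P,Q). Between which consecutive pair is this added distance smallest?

Added distance for inserting X between each consecutive pair:
A–B: 745.2 mi
B–C: 586.9 mi
C–D: 936.1 mi
D–E: 50.3 mi
Smallest added distance is 50.3 mi, inserting between D and E.

between D and E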